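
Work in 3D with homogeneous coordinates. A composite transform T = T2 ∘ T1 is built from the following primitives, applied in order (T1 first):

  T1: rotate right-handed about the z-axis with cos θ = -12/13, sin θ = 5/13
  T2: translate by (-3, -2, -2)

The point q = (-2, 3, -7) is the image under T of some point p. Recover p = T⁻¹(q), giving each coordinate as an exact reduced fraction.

T1 = [-12/13 -5/13 0 0; 5/13 -12/13 0 0; 0 0 1 0; 0 0 0 1]
T2·T1 = [-12/13 -5/13 0 -3; 5/13 -12/13 0 -2; 0 0 1 -2; 0 0 0 1]
det M = 1; M⁻¹ = [-12/13 5/13 0 -2; -5/13 -12/13 0 -3; 0 0 1 2; 0 0 0 1]
M⁻¹ · (-2, 3, -7)ᵀ = (1, -5, -5)ᵀ

p = (1, -5, -5)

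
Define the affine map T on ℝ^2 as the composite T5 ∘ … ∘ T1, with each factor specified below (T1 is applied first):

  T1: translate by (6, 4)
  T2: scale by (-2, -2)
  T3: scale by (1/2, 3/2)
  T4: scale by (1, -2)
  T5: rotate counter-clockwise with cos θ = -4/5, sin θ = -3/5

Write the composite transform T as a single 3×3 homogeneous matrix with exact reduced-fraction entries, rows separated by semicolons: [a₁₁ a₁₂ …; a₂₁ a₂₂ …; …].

T = [4/5 18/5 96/5; 3/5 -24/5 -78/5; 0 0 1]

T1 = [1 0 6; 0 1 4; 0 0 1]
T2·T1 = [-2 0 -12; 0 -2 -8; 0 0 1]
T3·…·T1 = [-1 0 -6; 0 -3 -12; 0 0 1]
T4·…·T1 = [-1 0 -6; 0 6 24; 0 0 1]
T5·…·T1 = [4/5 18/5 96/5; 3/5 -24/5 -78/5; 0 0 1]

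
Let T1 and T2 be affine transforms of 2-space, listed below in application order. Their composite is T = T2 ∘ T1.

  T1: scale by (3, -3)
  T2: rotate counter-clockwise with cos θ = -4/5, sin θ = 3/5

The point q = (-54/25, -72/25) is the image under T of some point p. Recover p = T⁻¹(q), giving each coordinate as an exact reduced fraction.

T1 = [3 0 0; 0 -3 0; 0 0 1]
T2·T1 = [-12/5 9/5 0; 9/5 12/5 0; 0 0 1]
det M = -9; M⁻¹ = [-4/15 1/5 0; 1/5 4/15 0; 0 0 1]
M⁻¹ · (-54/25, -72/25)ᵀ = (0, -6/5)ᵀ

p = (0, -6/5)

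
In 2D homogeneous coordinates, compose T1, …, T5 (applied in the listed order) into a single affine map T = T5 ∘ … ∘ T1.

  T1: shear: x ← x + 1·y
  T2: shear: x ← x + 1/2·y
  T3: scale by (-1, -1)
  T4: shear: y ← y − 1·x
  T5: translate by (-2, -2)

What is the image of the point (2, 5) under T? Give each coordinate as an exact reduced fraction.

T1 shear: x ← x + 1·y: (2, 5) → (7, 5)
T2 shear: x ← x + 1/2·y: (7, 5) → (19/2, 5)
T3 scale by (-1, -1): (19/2, 5) → (-19/2, -5)
T4 shear: y ← y − 1·x: (-19/2, -5) → (-19/2, 9/2)
T5 translate by (-2, -2): (-19/2, 9/2) → (-23/2, 5/2)

T(p) = (-23/2, 5/2)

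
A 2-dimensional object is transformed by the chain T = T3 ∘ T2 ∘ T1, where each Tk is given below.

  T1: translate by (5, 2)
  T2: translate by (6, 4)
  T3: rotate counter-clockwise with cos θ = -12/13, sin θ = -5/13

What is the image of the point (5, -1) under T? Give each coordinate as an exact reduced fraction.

T1 translate by (5, 2): (5, -1) → (10, 1)
T2 translate by (6, 4): (10, 1) → (16, 5)
T3 rotate counter-clockwise with cos θ = -12/13, sin θ = -5/13: (16, 5) → (-167/13, -140/13)

T(p) = (-167/13, -140/13)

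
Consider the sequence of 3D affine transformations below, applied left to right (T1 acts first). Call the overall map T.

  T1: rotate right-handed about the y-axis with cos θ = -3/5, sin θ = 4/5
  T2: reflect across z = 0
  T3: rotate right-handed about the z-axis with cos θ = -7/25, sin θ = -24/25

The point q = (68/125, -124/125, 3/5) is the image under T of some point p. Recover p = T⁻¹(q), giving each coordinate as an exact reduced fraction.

p = (0, 4/5, 1)

T1 = [-3/5 0 4/5 0; 0 1 0 0; -4/5 0 -3/5 0; 0 0 0 1]
T2·T1 = [-3/5 0 4/5 0; 0 1 0 0; 4/5 0 3/5 0; 0 0 0 1]
T3·…·T1 = [21/125 24/25 -28/125 0; 72/125 -7/25 -96/125 0; 4/5 0 3/5 0; 0 0 0 1]
det M = -1; M⁻¹ = [21/125 72/125 4/5 0; 24/25 -7/25 0 0; -28/125 -96/125 3/5 0; 0 0 0 1]
M⁻¹ · (68/125, -124/125, 3/5)ᵀ = (0, 4/5, 1)ᵀ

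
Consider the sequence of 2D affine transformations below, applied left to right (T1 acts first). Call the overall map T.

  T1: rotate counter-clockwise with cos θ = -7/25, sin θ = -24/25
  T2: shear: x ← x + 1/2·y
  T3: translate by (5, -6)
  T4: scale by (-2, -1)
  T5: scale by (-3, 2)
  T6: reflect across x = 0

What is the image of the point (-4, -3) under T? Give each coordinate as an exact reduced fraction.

T1 rotate counter-clockwise with cos θ = -7/25, sin θ = -24/25: (-4, -3) → (-44/25, 117/25)
T2 shear: x ← x + 1/2·y: (-44/25, 117/25) → (29/50, 117/25)
T3 translate by (5, -6): (29/50, 117/25) → (279/50, -33/25)
T4 scale by (-2, -1): (279/50, -33/25) → (-279/25, 33/25)
T5 scale by (-3, 2): (-279/25, 33/25) → (837/25, 66/25)
T6 reflect across x = 0: (837/25, 66/25) → (-837/25, 66/25)

T(p) = (-837/25, 66/25)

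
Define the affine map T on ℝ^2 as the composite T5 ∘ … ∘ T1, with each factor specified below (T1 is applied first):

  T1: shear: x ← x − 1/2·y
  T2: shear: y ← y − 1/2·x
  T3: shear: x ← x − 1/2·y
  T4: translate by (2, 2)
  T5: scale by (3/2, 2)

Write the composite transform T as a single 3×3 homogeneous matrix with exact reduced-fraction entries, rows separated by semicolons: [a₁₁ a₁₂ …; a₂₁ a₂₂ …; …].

T1 = [1 -1/2 0; 0 1 0; 0 0 1]
T2·T1 = [1 -1/2 0; -1/2 5/4 0; 0 0 1]
T3·…·T1 = [5/4 -9/8 0; -1/2 5/4 0; 0 0 1]
T4·…·T1 = [5/4 -9/8 2; -1/2 5/4 2; 0 0 1]
T5·…·T1 = [15/8 -27/16 3; -1 5/2 4; 0 0 1]

T = [15/8 -27/16 3; -1 5/2 4; 0 0 1]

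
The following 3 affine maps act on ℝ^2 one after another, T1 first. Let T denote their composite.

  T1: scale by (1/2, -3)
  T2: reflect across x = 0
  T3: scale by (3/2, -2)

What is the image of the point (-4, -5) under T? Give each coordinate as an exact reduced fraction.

T(p) = (3, -30)

T1 scale by (1/2, -3): (-4, -5) → (-2, 15)
T2 reflect across x = 0: (-2, 15) → (2, 15)
T3 scale by (3/2, -2): (2, 15) → (3, -30)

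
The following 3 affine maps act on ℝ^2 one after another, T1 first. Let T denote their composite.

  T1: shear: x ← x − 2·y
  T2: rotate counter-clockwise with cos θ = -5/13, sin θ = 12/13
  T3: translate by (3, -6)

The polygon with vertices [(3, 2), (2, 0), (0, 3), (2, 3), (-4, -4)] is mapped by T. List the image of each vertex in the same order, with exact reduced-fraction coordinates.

T1 shear: x ← x − 2·y: (3, 2) → (-1, 2); (2, 0) → (2, 0); (0, 3) → (-6, 3); (2, 3) → (-4, 3); (-4, -4) → (4, -4)
T2 rotate counter-clockwise with cos θ = -5/13, sin θ = 12/13: (-1, 2) → (-19/13, -22/13); (2, 0) → (-10/13, 24/13); (-6, 3) → (-6/13, -87/13); (-4, 3) → (-16/13, -63/13); (4, -4) → (28/13, 68/13)
T3 translate by (3, -6): (-19/13, -22/13) → (20/13, -100/13); (-10/13, 24/13) → (29/13, -54/13); (-6/13, -87/13) → (33/13, -165/13); (-16/13, -63/13) → (23/13, -141/13); (28/13, 68/13) → (67/13, -10/13)

image vertices: (20/13, -100/13), (29/13, -54/13), (33/13, -165/13), (23/13, -141/13), (67/13, -10/13)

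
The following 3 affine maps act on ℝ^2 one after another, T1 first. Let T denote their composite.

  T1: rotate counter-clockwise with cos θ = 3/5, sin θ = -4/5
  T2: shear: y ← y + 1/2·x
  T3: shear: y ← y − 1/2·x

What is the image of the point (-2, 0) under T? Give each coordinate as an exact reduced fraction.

T(p) = (-6/5, 8/5)

T1 rotate counter-clockwise with cos θ = 3/5, sin θ = -4/5: (-2, 0) → (-6/5, 8/5)
T2 shear: y ← y + 1/2·x: (-6/5, 8/5) → (-6/5, 1)
T3 shear: y ← y − 1/2·x: (-6/5, 1) → (-6/5, 8/5)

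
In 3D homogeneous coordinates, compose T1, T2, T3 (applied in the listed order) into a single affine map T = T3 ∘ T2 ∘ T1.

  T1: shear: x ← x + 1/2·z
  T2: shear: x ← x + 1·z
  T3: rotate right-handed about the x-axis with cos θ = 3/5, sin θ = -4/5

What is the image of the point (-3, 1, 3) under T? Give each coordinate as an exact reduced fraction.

T(p) = (3/2, 3, 1)

T1 shear: x ← x + 1/2·z: (-3, 1, 3) → (-3/2, 1, 3)
T2 shear: x ← x + 1·z: (-3/2, 1, 3) → (3/2, 1, 3)
T3 rotate right-handed about the x-axis with cos θ = 3/5, sin θ = -4/5: (3/2, 1, 3) → (3/2, 3, 1)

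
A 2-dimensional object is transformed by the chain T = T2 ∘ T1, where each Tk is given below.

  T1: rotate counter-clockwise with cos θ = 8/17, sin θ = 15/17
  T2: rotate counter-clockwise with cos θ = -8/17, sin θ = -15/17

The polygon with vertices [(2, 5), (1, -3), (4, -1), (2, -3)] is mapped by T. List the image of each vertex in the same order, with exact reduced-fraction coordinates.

T1 rotate counter-clockwise with cos θ = 8/17, sin θ = 15/17: (2, 5) → (-59/17, 70/17); (1, -3) → (53/17, -9/17); (4, -1) → (47/17, 52/17); (2, -3) → (61/17, 6/17)
T2 rotate counter-clockwise with cos θ = -8/17, sin θ = -15/17: (-59/17, 70/17) → (1522/289, 325/289); (53/17, -9/17) → (-559/289, -723/289); (47/17, 52/17) → (404/289, -1121/289); (61/17, 6/17) → (-398/289, -963/289)

image vertices: (1522/289, 325/289), (-559/289, -723/289), (404/289, -1121/289), (-398/289, -963/289)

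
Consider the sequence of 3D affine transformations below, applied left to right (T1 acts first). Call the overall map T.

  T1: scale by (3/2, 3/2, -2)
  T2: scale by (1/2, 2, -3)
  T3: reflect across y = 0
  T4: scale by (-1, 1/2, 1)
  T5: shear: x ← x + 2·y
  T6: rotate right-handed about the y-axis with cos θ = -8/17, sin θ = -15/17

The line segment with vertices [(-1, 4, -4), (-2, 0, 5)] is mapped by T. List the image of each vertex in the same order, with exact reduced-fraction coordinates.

T1 scale by (3/2, 3/2, -2): (-1, 4, -4) → (-3/2, 6, 8); (-2, 0, 5) → (-3, 0, -10)
T2 scale by (1/2, 2, -3): (-3/2, 6, 8) → (-3/4, 12, -24); (-3, 0, -10) → (-3/2, 0, 30)
T3 reflect across y = 0: (-3/4, 12, -24) → (-3/4, -12, -24); (-3/2, 0, 30) → (-3/2, 0, 30)
T4 scale by (-1, 1/2, 1): (-3/4, -12, -24) → (3/4, -6, -24); (-3/2, 0, 30) → (3/2, 0, 30)
T5 shear: x ← x + 2·y: (3/4, -6, -24) → (-45/4, -6, -24); (3/2, 0, 30) → (3/2, 0, 30)
T6 rotate right-handed about the y-axis with cos θ = -8/17, sin θ = -15/17: (-45/4, -6, -24) → (450/17, -6, 93/68); (3/2, 0, 30) → (-462/17, 0, -435/34)

image vertices: (450/17, -6, 93/68), (-462/17, 0, -435/34)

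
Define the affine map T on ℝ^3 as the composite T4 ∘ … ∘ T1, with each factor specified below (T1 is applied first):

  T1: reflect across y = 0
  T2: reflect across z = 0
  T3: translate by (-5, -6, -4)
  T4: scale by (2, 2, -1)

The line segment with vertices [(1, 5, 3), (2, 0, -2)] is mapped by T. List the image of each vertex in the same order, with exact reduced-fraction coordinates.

T1 reflect across y = 0: (1, 5, 3) → (1, -5, 3); (2, 0, -2) → (2, 0, -2)
T2 reflect across z = 0: (1, -5, 3) → (1, -5, -3); (2, 0, -2) → (2, 0, 2)
T3 translate by (-5, -6, -4): (1, -5, -3) → (-4, -11, -7); (2, 0, 2) → (-3, -6, -2)
T4 scale by (2, 2, -1): (-4, -11, -7) → (-8, -22, 7); (-3, -6, -2) → (-6, -12, 2)

image vertices: (-8, -22, 7), (-6, -12, 2)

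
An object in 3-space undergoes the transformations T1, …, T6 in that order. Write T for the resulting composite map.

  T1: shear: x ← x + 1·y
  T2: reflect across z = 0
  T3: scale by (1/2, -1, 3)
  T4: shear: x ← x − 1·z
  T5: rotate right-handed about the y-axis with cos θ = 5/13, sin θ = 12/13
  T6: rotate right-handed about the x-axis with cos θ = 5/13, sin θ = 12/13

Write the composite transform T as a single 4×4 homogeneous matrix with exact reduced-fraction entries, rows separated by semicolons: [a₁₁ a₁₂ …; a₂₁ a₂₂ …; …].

T1 = [1 1 0 0; 0 1 0 0; 0 0 1 0; 0 0 0 1]
T2·T1 = [1 1 0 0; 0 1 0 0; 0 0 -1 0; 0 0 0 1]
T3·…·T1 = [1/2 1/2 0 0; 0 -1 0 0; 0 0 -3 0; 0 0 0 1]
T4·…·T1 = [1/2 1/2 3 0; 0 -1 0 0; 0 0 -3 0; 0 0 0 1]
T5·…·T1 = [5/26 5/26 -21/13 0; 0 -1 0 0; -6/13 -6/13 -51/13 0; 0 0 0 1]
T6·…·T1 = [5/26 5/26 -21/13 0; 72/169 7/169 612/169 0; -30/169 -186/169 -255/169 0; 0 0 0 1]

T = [5/26 5/26 -21/13 0; 72/169 7/169 612/169 0; -30/169 -186/169 -255/169 0; 0 0 0 1]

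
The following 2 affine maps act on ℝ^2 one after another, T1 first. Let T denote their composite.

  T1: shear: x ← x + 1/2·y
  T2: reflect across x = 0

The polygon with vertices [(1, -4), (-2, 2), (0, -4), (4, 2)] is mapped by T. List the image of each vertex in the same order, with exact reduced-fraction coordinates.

T1 shear: x ← x + 1/2·y: (1, -4) → (-1, -4); (-2, 2) → (-1, 2); (0, -4) → (-2, -4); (4, 2) → (5, 2)
T2 reflect across x = 0: (-1, -4) → (1, -4); (-1, 2) → (1, 2); (-2, -4) → (2, -4); (5, 2) → (-5, 2)

image vertices: (1, -4), (1, 2), (2, -4), (-5, 2)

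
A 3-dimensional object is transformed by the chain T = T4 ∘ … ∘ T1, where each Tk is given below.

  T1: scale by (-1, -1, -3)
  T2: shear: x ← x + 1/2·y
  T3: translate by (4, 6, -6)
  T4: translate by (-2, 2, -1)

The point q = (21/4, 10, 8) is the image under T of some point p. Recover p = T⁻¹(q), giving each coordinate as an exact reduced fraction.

T1 = [-1 0 0 0; 0 -1 0 0; 0 0 -3 0; 0 0 0 1]
T2·T1 = [-1 -1/2 0 0; 0 -1 0 0; 0 0 -3 0; 0 0 0 1]
T3·…·T1 = [-1 -1/2 0 4; 0 -1 0 6; 0 0 -3 -6; 0 0 0 1]
T4·…·T1 = [-1 -1/2 0 2; 0 -1 0 8; 0 0 -3 -7; 0 0 0 1]
det M = -3; M⁻¹ = [-1 1/2 0 -2; 0 -1 0 8; 0 0 -1/3 -7/3; 0 0 0 1]
M⁻¹ · (21/4, 10, 8)ᵀ = (-9/4, -2, -5)ᵀ

p = (-9/4, -2, -5)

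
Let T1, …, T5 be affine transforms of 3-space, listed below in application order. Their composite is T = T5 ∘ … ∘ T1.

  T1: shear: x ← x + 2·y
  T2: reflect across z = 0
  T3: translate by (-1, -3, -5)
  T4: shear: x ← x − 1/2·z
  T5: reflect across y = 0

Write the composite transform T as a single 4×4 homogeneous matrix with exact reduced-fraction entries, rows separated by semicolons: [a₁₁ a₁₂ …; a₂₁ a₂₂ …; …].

T = [1 2 1/2 3/2; 0 -1 0 3; 0 0 -1 -5; 0 0 0 1]

T1 = [1 2 0 0; 0 1 0 0; 0 0 1 0; 0 0 0 1]
T2·T1 = [1 2 0 0; 0 1 0 0; 0 0 -1 0; 0 0 0 1]
T3·…·T1 = [1 2 0 -1; 0 1 0 -3; 0 0 -1 -5; 0 0 0 1]
T4·…·T1 = [1 2 1/2 3/2; 0 1 0 -3; 0 0 -1 -5; 0 0 0 1]
T5·…·T1 = [1 2 1/2 3/2; 0 -1 0 3; 0 0 -1 -5; 0 0 0 1]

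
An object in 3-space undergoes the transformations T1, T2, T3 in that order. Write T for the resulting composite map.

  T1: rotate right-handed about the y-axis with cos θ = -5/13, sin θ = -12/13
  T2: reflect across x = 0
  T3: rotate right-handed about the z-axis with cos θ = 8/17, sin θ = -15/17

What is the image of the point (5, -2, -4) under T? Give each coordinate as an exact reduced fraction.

T1 rotate right-handed about the y-axis with cos θ = -5/13, sin θ = -12/13: (5, -2, -4) → (23/13, -2, 80/13)
T2 reflect across x = 0: (23/13, -2, 80/13) → (-23/13, -2, 80/13)
T3 rotate right-handed about the z-axis with cos θ = 8/17, sin θ = -15/17: (-23/13, -2, 80/13) → (-574/221, 137/221, 80/13)

T(p) = (-574/221, 137/221, 80/13)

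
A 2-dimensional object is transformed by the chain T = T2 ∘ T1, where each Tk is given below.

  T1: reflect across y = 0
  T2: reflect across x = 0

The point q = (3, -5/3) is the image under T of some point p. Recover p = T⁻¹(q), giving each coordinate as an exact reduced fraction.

p = (-3, 5/3)

T1 = [1 0 0; 0 -1 0; 0 0 1]
T2·T1 = [-1 0 0; 0 -1 0; 0 0 1]
det M = 1; M⁻¹ = [-1 0 0; 0 -1 0; 0 0 1]
M⁻¹ · (3, -5/3)ᵀ = (-3, 5/3)ᵀ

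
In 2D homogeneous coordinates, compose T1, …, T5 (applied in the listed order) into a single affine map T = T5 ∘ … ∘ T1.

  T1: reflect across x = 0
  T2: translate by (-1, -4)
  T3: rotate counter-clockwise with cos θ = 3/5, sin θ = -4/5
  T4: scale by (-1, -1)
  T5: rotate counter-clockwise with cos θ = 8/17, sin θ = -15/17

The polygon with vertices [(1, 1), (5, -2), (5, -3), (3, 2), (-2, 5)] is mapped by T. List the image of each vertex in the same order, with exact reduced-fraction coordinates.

T1 reflect across x = 0: (1, 1) → (-1, 1); (5, -2) → (-5, -2); (5, -3) → (-5, -3); (3, 2) → (-3, 2); (-2, 5) → (2, 5)
T2 translate by (-1, -4): (-1, 1) → (-2, -3); (-5, -2) → (-6, -6); (-5, -3) → (-6, -7); (-3, 2) → (-4, -2); (2, 5) → (1, 1)
T3 rotate counter-clockwise with cos θ = 3/5, sin θ = -4/5: (-2, -3) → (-18/5, -1/5); (-6, -6) → (-42/5, 6/5); (-6, -7) → (-46/5, 3/5); (-4, -2) → (-4, 2); (1, 1) → (7/5, -1/5)
T4 scale by (-1, -1): (-18/5, -1/5) → (18/5, 1/5); (-42/5, 6/5) → (42/5, -6/5); (-46/5, 3/5) → (46/5, -3/5); (-4, 2) → (4, -2); (7/5, -1/5) → (-7/5, 1/5)
T5 rotate counter-clockwise with cos θ = 8/17, sin θ = -15/17: (18/5, 1/5) → (159/85, -262/85); (42/5, -6/5) → (246/85, -678/85); (46/5, -3/5) → (19/5, -42/5); (4, -2) → (2/17, -76/17); (-7/5, 1/5) → (-41/85, 113/85)

image vertices: (159/85, -262/85), (246/85, -678/85), (19/5, -42/5), (2/17, -76/17), (-41/85, 113/85)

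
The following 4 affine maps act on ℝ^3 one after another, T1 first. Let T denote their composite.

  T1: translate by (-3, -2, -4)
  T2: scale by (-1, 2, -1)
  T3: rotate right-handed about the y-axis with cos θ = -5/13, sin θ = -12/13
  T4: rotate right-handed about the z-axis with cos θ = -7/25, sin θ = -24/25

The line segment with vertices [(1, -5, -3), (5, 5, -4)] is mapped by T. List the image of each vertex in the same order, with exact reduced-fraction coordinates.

T1 translate by (-3, -2, -4): (1, -5, -3) → (-2, -7, -7); (5, 5, -4) → (2, 3, -8)
T2 scale by (-1, 2, -1): (-2, -7, -7) → (2, -14, 7); (2, 3, -8) → (-2, 6, 8)
T3 rotate right-handed about the y-axis with cos θ = -5/13, sin θ = -12/13: (2, -14, 7) → (-94/13, -14, -11/13); (-2, 6, 8) → (-86/13, 6, -64/13)
T4 rotate right-handed about the z-axis with cos θ = -7/25, sin θ = -24/25: (-94/13, -14, -11/13) → (-742/65, 706/65, -11/13); (-86/13, 6, -64/13) → (2474/325, 1518/325, -64/13)

image vertices: (-742/65, 706/65, -11/13), (2474/325, 1518/325, -64/13)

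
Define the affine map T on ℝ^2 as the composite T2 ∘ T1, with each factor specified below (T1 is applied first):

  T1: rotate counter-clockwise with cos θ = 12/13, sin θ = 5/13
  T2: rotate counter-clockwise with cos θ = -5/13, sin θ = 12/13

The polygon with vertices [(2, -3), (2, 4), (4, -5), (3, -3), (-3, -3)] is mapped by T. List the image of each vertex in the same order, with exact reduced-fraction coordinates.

image vertices: (9/13, 46/13), (-716/169, -242/169), (115/169, 1076/169), (-3/169, 717/169), (717/169, 3/169)

T1 rotate counter-clockwise with cos θ = 12/13, sin θ = 5/13: (2, -3) → (3, -2); (2, 4) → (4/13, 58/13); (4, -5) → (73/13, -40/13); (3, -3) → (51/13, -21/13); (-3, -3) → (-21/13, -51/13)
T2 rotate counter-clockwise with cos θ = -5/13, sin θ = 12/13: (3, -2) → (9/13, 46/13); (4/13, 58/13) → (-716/169, -242/169); (73/13, -40/13) → (115/169, 1076/169); (51/13, -21/13) → (-3/169, 717/169); (-21/13, -51/13) → (717/169, 3/169)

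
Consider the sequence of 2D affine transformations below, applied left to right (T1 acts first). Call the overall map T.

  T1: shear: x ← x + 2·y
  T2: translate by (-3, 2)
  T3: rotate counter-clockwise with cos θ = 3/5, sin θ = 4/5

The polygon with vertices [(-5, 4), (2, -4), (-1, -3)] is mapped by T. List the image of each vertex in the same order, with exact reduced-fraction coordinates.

image vertices: (-24/5, 18/5), (-19/5, -42/5), (-26/5, -43/5)

T1 shear: x ← x + 2·y: (-5, 4) → (3, 4); (2, -4) → (-6, -4); (-1, -3) → (-7, -3)
T2 translate by (-3, 2): (3, 4) → (0, 6); (-6, -4) → (-9, -2); (-7, -3) → (-10, -1)
T3 rotate counter-clockwise with cos θ = 3/5, sin θ = 4/5: (0, 6) → (-24/5, 18/5); (-9, -2) → (-19/5, -42/5); (-10, -1) → (-26/5, -43/5)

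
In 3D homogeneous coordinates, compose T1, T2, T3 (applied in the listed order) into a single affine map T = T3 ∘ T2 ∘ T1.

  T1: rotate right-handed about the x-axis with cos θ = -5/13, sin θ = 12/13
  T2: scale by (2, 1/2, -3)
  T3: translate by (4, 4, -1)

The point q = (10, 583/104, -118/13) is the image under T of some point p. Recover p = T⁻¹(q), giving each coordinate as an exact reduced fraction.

p = (3, 5/4, -4)

T1 = [1 0 0 0; 0 -5/13 -12/13 0; 0 12/13 -5/13 0; 0 0 0 1]
T2·T1 = [2 0 0 0; 0 -5/26 -6/13 0; 0 -36/13 15/13 0; 0 0 0 1]
T3·…·T1 = [2 0 0 4; 0 -5/26 -6/13 4; 0 -36/13 15/13 -1; 0 0 0 1]
det M = -3; M⁻¹ = [1/2 0 0 -2; 0 -10/13 -4/13 36/13; 0 -24/13 5/39 293/39; 0 0 0 1]
M⁻¹ · (10, 583/104, -118/13)ᵀ = (3, 5/4, -4)ᵀ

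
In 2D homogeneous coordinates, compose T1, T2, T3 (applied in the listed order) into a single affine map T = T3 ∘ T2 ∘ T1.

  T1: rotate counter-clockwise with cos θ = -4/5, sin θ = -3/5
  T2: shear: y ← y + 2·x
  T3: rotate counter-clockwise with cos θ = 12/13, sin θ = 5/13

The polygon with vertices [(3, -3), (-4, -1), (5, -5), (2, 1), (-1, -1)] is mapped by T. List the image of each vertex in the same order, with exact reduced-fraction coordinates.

image vertices: (-57/65, -573/65), (-54/65, 569/65), (-19/13, -191/13), (8/13, -53/13), (-33/65, 113/65)

T1 rotate counter-clockwise with cos θ = -4/5, sin θ = -3/5: (3, -3) → (-21/5, 3/5); (-4, -1) → (13/5, 16/5); (5, -5) → (-7, 1); (2, 1) → (-1, -2); (-1, -1) → (1/5, 7/5)
T2 shear: y ← y + 2·x: (-21/5, 3/5) → (-21/5, -39/5); (13/5, 16/5) → (13/5, 42/5); (-7, 1) → (-7, -13); (-1, -2) → (-1, -4); (1/5, 7/5) → (1/5, 9/5)
T3 rotate counter-clockwise with cos θ = 12/13, sin θ = 5/13: (-21/5, -39/5) → (-57/65, -573/65); (13/5, 42/5) → (-54/65, 569/65); (-7, -13) → (-19/13, -191/13); (-1, -4) → (8/13, -53/13); (1/5, 9/5) → (-33/65, 113/65)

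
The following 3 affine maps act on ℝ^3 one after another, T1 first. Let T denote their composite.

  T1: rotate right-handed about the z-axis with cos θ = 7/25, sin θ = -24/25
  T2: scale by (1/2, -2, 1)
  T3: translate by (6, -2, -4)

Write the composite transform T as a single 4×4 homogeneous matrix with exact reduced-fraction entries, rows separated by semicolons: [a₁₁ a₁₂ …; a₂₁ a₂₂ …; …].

T1 = [7/25 24/25 0 0; -24/25 7/25 0 0; 0 0 1 0; 0 0 0 1]
T2·T1 = [7/50 12/25 0 0; 48/25 -14/25 0 0; 0 0 1 0; 0 0 0 1]
T3·…·T1 = [7/50 12/25 0 6; 48/25 -14/25 0 -2; 0 0 1 -4; 0 0 0 1]

T = [7/50 12/25 0 6; 48/25 -14/25 0 -2; 0 0 1 -4; 0 0 0 1]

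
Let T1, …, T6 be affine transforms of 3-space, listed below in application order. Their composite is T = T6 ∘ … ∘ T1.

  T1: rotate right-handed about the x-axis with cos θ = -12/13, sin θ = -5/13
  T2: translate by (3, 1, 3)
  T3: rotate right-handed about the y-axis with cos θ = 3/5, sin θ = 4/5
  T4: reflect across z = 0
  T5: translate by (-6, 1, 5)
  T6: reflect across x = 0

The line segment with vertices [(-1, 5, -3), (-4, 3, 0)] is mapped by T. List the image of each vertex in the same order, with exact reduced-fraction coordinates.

T1 rotate right-handed about the x-axis with cos θ = -12/13, sin θ = -5/13: (-1, 5, -3) → (-1, -75/13, 11/13); (-4, 3, 0) → (-4, -36/13, -15/13)
T2 translate by (3, 1, 3): (-1, -75/13, 11/13) → (2, -62/13, 50/13); (-4, -36/13, -15/13) → (-1, -23/13, 24/13)
T3 rotate right-handed about the y-axis with cos θ = 3/5, sin θ = 4/5: (2, -62/13, 50/13) → (278/65, -62/13, 46/65); (-1, -23/13, 24/13) → (57/65, -23/13, 124/65)
T4 reflect across z = 0: (278/65, -62/13, 46/65) → (278/65, -62/13, -46/65); (57/65, -23/13, 124/65) → (57/65, -23/13, -124/65)
T5 translate by (-6, 1, 5): (278/65, -62/13, -46/65) → (-112/65, -49/13, 279/65); (57/65, -23/13, -124/65) → (-333/65, -10/13, 201/65)
T6 reflect across x = 0: (-112/65, -49/13, 279/65) → (112/65, -49/13, 279/65); (-333/65, -10/13, 201/65) → (333/65, -10/13, 201/65)

image vertices: (112/65, -49/13, 279/65), (333/65, -10/13, 201/65)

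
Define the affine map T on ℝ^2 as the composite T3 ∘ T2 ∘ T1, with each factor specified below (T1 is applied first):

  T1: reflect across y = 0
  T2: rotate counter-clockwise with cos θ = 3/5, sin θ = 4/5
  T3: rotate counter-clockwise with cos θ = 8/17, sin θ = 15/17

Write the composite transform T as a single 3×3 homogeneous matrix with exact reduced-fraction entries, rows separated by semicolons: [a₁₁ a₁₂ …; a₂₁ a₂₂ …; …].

T = [-36/85 77/85 0; 77/85 36/85 0; 0 0 1]

T1 = [1 0 0; 0 -1 0; 0 0 1]
T2·T1 = [3/5 4/5 0; 4/5 -3/5 0; 0 0 1]
T3·…·T1 = [-36/85 77/85 0; 77/85 36/85 0; 0 0 1]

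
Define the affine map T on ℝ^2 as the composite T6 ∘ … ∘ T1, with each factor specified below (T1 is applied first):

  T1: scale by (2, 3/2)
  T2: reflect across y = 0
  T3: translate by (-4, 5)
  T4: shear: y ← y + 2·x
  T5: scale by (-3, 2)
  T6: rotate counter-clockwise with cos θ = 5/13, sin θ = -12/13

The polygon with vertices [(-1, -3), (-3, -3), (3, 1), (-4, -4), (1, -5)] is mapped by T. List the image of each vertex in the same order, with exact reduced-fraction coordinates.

image vertices: (30/13, -241/13), (-102/13, -465/13), (150/13, 147/13), (-132/13, -562/13), (18, 1)

T1 scale by (2, 3/2): (-1, -3) → (-2, -9/2); (-3, -3) → (-6, -9/2); (3, 1) → (6, 3/2); (-4, -4) → (-8, -6); (1, -5) → (2, -15/2)
T2 reflect across y = 0: (-2, -9/2) → (-2, 9/2); (-6, -9/2) → (-6, 9/2); (6, 3/2) → (6, -3/2); (-8, -6) → (-8, 6); (2, -15/2) → (2, 15/2)
T3 translate by (-4, 5): (-2, 9/2) → (-6, 19/2); (-6, 9/2) → (-10, 19/2); (6, -3/2) → (2, 7/2); (-8, 6) → (-12, 11); (2, 15/2) → (-2, 25/2)
T4 shear: y ← y + 2·x: (-6, 19/2) → (-6, -5/2); (-10, 19/2) → (-10, -21/2); (2, 7/2) → (2, 15/2); (-12, 11) → (-12, -13); (-2, 25/2) → (-2, 17/2)
T5 scale by (-3, 2): (-6, -5/2) → (18, -5); (-10, -21/2) → (30, -21); (2, 15/2) → (-6, 15); (-12, -13) → (36, -26); (-2, 17/2) → (6, 17)
T6 rotate counter-clockwise with cos θ = 5/13, sin θ = -12/13: (18, -5) → (30/13, -241/13); (30, -21) → (-102/13, -465/13); (-6, 15) → (150/13, 147/13); (36, -26) → (-132/13, -562/13); (6, 17) → (18, 1)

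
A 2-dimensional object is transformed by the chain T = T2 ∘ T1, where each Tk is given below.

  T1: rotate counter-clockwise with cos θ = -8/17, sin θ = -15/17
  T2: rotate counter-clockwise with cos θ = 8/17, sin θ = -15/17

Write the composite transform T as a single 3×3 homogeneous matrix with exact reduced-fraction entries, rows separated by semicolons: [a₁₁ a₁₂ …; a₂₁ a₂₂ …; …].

T = [-1 0 0; 0 -1 0; 0 0 1]

T1 = [-8/17 15/17 0; -15/17 -8/17 0; 0 0 1]
T2·T1 = [-1 0 0; 0 -1 0; 0 0 1]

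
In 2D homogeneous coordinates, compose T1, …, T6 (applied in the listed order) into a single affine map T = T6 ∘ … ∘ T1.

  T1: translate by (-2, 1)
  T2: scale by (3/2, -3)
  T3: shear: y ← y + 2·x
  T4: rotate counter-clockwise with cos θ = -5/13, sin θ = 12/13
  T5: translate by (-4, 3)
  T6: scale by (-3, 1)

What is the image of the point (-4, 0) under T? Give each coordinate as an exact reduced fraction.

T1 translate by (-2, 1): (-4, 0) → (-6, 1)
T2 scale by (3/2, -3): (-6, 1) → (-9, -3)
T3 shear: y ← y + 2·x: (-9, -3) → (-9, -21)
T4 rotate counter-clockwise with cos θ = -5/13, sin θ = 12/13: (-9, -21) → (297/13, -3/13)
T5 translate by (-4, 3): (297/13, -3/13) → (245/13, 36/13)
T6 scale by (-3, 1): (245/13, 36/13) → (-735/13, 36/13)

T(p) = (-735/13, 36/13)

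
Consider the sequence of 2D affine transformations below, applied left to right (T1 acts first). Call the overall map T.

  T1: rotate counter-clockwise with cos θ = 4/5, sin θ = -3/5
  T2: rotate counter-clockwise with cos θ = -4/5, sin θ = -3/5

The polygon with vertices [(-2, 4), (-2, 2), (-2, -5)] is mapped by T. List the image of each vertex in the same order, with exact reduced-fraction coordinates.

image vertices: (2, -4), (2, -2), (2, 5)

T1 rotate counter-clockwise with cos θ = 4/5, sin θ = -3/5: (-2, 4) → (4/5, 22/5); (-2, 2) → (-2/5, 14/5); (-2, -5) → (-23/5, -14/5)
T2 rotate counter-clockwise with cos θ = -4/5, sin θ = -3/5: (4/5, 22/5) → (2, -4); (-2/5, 14/5) → (2, -2); (-23/5, -14/5) → (2, 5)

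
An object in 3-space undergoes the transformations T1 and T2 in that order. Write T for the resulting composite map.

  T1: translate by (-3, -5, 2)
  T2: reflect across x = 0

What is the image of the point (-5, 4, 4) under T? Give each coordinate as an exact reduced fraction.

T1 translate by (-3, -5, 2): (-5, 4, 4) → (-8, -1, 6)
T2 reflect across x = 0: (-8, -1, 6) → (8, -1, 6)

T(p) = (8, -1, 6)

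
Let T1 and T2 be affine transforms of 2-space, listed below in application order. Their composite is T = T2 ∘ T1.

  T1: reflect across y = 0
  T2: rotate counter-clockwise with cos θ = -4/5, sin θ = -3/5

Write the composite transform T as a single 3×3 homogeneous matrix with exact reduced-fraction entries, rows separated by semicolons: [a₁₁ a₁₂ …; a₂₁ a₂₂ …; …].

T = [-4/5 -3/5 0; -3/5 4/5 0; 0 0 1]

T1 = [1 0 0; 0 -1 0; 0 0 1]
T2·T1 = [-4/5 -3/5 0; -3/5 4/5 0; 0 0 1]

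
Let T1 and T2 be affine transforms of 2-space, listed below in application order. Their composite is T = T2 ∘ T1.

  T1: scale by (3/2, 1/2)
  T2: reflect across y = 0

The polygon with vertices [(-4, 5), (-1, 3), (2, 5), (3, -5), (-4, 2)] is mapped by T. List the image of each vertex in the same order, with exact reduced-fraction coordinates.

T1 scale by (3/2, 1/2): (-4, 5) → (-6, 5/2); (-1, 3) → (-3/2, 3/2); (2, 5) → (3, 5/2); (3, -5) → (9/2, -5/2); (-4, 2) → (-6, 1)
T2 reflect across y = 0: (-6, 5/2) → (-6, -5/2); (-3/2, 3/2) → (-3/2, -3/2); (3, 5/2) → (3, -5/2); (9/2, -5/2) → (9/2, 5/2); (-6, 1) → (-6, -1)

image vertices: (-6, -5/2), (-3/2, -3/2), (3, -5/2), (9/2, 5/2), (-6, -1)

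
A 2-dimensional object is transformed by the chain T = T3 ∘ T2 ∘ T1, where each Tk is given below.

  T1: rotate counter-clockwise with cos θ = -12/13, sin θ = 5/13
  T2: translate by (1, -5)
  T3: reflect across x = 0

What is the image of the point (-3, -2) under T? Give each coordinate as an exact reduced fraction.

T1 rotate counter-clockwise with cos θ = -12/13, sin θ = 5/13: (-3, -2) → (46/13, 9/13)
T2 translate by (1, -5): (46/13, 9/13) → (59/13, -56/13)
T3 reflect across x = 0: (59/13, -56/13) → (-59/13, -56/13)

T(p) = (-59/13, -56/13)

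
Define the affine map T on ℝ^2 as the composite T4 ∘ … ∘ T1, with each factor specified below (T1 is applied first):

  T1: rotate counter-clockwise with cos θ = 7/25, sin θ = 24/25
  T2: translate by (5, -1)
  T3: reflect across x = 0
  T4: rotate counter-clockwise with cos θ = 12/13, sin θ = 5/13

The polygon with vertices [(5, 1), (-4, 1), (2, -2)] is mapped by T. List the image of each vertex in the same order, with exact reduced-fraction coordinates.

image vertices: (-2142/325, 544/325), (-306/325, -1733/325), (-2289/325, -827/325)

T1 rotate counter-clockwise with cos θ = 7/25, sin θ = 24/25: (5, 1) → (11/25, 127/25); (-4, 1) → (-52/25, -89/25); (2, -2) → (62/25, 34/25)
T2 translate by (5, -1): (11/25, 127/25) → (136/25, 102/25); (-52/25, -89/25) → (73/25, -114/25); (62/25, 34/25) → (187/25, 9/25)
T3 reflect across x = 0: (136/25, 102/25) → (-136/25, 102/25); (73/25, -114/25) → (-73/25, -114/25); (187/25, 9/25) → (-187/25, 9/25)
T4 rotate counter-clockwise with cos θ = 12/13, sin θ = 5/13: (-136/25, 102/25) → (-2142/325, 544/325); (-73/25, -114/25) → (-306/325, -1733/325); (-187/25, 9/25) → (-2289/325, -827/325)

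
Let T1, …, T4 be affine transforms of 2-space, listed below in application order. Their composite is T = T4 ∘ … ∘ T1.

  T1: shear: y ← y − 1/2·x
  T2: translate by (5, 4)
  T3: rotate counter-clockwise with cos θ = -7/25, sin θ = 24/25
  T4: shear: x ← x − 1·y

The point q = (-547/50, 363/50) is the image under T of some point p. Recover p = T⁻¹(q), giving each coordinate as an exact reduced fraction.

p = (3, -1)

T1 = [1 0 0; -1/2 1 0; 0 0 1]
T2·T1 = [1 0 5; -1/2 1 4; 0 0 1]
T3·…·T1 = [1/5 -24/25 -131/25; 11/10 -7/25 92/25; 0 0 1]
T4·…·T1 = [-9/10 -17/25 -223/25; 11/10 -7/25 92/25; 0 0 1]
det M = 1; M⁻¹ = [-7/25 17/25 -5; -11/10 -9/10 -13/2; 0 0 1]
M⁻¹ · (-547/50, 363/50)ᵀ = (3, -1)ᵀ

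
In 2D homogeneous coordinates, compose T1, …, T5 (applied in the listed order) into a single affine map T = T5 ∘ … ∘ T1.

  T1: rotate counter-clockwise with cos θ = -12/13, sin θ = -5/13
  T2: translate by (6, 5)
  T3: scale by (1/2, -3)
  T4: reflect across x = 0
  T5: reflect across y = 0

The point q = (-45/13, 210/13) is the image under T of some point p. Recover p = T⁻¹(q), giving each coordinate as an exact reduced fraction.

p = (-1, 0)

T1 = [-12/13 5/13 0; -5/13 -12/13 0; 0 0 1]
T2·T1 = [-12/13 5/13 6; -5/13 -12/13 5; 0 0 1]
T3·…·T1 = [-6/13 5/26 3; 15/13 36/13 -15; 0 0 1]
T4·…·T1 = [6/13 -5/26 -3; 15/13 36/13 -15; 0 0 1]
T5·…·T1 = [6/13 -5/26 -3; -15/13 -36/13 15; 0 0 1]
det M = -3/2; M⁻¹ = [24/13 -5/39 97/13; -10/13 -4/13 30/13; 0 0 1]
M⁻¹ · (-45/13, 210/13)ᵀ = (-1, 0)ᵀ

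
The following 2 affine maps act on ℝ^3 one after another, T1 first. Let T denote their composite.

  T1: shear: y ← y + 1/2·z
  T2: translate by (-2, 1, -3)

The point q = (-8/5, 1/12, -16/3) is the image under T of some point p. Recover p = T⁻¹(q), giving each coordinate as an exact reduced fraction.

T1 = [1 0 0 0; 0 1 1/2 0; 0 0 1 0; 0 0 0 1]
T2·T1 = [1 0 0 -2; 0 1 1/2 1; 0 0 1 -3; 0 0 0 1]
det M = 1; M⁻¹ = [1 0 0 2; 0 1 -1/2 -5/2; 0 0 1 3; 0 0 0 1]
M⁻¹ · (-8/5, 1/12, -16/3)ᵀ = (2/5, 1/4, -7/3)ᵀ

p = (2/5, 1/4, -7/3)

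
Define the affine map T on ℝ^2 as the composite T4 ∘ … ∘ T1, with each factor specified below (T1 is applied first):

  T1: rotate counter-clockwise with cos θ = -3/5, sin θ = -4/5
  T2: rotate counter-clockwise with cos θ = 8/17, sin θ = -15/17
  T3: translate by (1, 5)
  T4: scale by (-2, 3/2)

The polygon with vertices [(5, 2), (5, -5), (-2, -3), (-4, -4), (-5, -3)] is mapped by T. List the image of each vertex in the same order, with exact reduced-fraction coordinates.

T1 rotate counter-clockwise with cos θ = -3/5, sin θ = -4/5: (5, 2) → (-7/5, -26/5); (5, -5) → (-7, -1); (-2, -3) → (-6/5, 17/5); (-4, -4) → (-4/5, 28/5); (-5, -3) → (3/5, 29/5)
T2 rotate counter-clockwise with cos θ = 8/17, sin θ = -15/17: (-7/5, -26/5) → (-446/85, -103/85); (-7, -1) → (-71/17, 97/17); (-6/5, 17/5) → (207/85, 226/85); (-4/5, 28/5) → (388/85, 284/85); (3/5, 29/5) → (27/5, 11/5)
T3 translate by (1, 5): (-446/85, -103/85) → (-361/85, 322/85); (-71/17, 97/17) → (-54/17, 182/17); (207/85, 226/85) → (292/85, 651/85); (388/85, 284/85) → (473/85, 709/85); (27/5, 11/5) → (32/5, 36/5)
T4 scale by (-2, 3/2): (-361/85, 322/85) → (722/85, 483/85); (-54/17, 182/17) → (108/17, 273/17); (292/85, 651/85) → (-584/85, 1953/170); (473/85, 709/85) → (-946/85, 2127/170); (32/5, 36/5) → (-64/5, 54/5)

image vertices: (722/85, 483/85), (108/17, 273/17), (-584/85, 1953/170), (-946/85, 2127/170), (-64/5, 54/5)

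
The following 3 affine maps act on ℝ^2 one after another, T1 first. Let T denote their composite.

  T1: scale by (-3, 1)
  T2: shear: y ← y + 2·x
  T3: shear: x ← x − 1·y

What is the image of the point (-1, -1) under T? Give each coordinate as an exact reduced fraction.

T(p) = (-2, 5)

T1 scale by (-3, 1): (-1, -1) → (3, -1)
T2 shear: y ← y + 2·x: (3, -1) → (3, 5)
T3 shear: x ← x − 1·y: (3, 5) → (-2, 5)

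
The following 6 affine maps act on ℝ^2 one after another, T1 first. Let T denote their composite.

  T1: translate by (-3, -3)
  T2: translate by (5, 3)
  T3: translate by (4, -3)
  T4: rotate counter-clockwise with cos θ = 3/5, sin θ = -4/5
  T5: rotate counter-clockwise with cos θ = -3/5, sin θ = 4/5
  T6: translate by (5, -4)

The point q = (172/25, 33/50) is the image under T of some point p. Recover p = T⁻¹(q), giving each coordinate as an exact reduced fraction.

T1 = [1 0 -3; 0 1 -3; 0 0 1]
T2·T1 = [1 0 2; 0 1 0; 0 0 1]
T3·…·T1 = [1 0 6; 0 1 -3; 0 0 1]
T4·…·T1 = [3/5 4/5 6/5; -4/5 3/5 -33/5; 0 0 1]
T5·…·T1 = [7/25 -24/25 114/25; 24/25 7/25 123/25; 0 0 1]
T6·…·T1 = [7/25 -24/25 239/25; 24/25 7/25 23/25; 0 0 1]
det M = 1; M⁻¹ = [7/25 24/25 -89/25; -24/25 7/25 223/25; 0 0 1]
M⁻¹ · (172/25, 33/50)ᵀ = (-1, 5/2)ᵀ

p = (-1, 5/2)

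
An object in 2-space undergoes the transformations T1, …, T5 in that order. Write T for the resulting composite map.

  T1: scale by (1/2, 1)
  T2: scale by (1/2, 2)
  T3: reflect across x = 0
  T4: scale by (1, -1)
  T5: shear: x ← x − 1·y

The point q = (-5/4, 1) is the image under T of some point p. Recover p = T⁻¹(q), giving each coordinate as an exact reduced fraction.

p = (1, -1/2)

T1 = [1/2 0 0; 0 1 0; 0 0 1]
T2·T1 = [1/4 0 0; 0 2 0; 0 0 1]
T3·…·T1 = [-1/4 0 0; 0 2 0; 0 0 1]
T4·…·T1 = [-1/4 0 0; 0 -2 0; 0 0 1]
T5·…·T1 = [-1/4 2 0; 0 -2 0; 0 0 1]
det M = 1/2; M⁻¹ = [-4 -4 0; 0 -1/2 0; 0 0 1]
M⁻¹ · (-5/4, 1)ᵀ = (1, -1/2)ᵀ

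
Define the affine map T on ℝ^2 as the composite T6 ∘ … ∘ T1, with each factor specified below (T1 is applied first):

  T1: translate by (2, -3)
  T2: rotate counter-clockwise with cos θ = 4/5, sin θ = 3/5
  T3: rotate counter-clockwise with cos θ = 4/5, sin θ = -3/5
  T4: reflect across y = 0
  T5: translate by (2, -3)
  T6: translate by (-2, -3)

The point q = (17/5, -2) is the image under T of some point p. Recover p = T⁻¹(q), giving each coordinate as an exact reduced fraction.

T1 = [1 0 2; 0 1 -3; 0 0 1]
T2·T1 = [4/5 -3/5 17/5; 3/5 4/5 -6/5; 0 0 1]
T3·…·T1 = [1 0 2; 0 1 -3; 0 0 1]
T4·…·T1 = [1 0 2; 0 -1 3; 0 0 1]
T5·…·T1 = [1 0 4; 0 -1 0; 0 0 1]
T6·…·T1 = [1 0 2; 0 -1 -3; 0 0 1]
det M = -1; M⁻¹ = [1 0 -2; 0 -1 -3; 0 0 1]
M⁻¹ · (17/5, -2)ᵀ = (7/5, -1)ᵀ

p = (7/5, -1)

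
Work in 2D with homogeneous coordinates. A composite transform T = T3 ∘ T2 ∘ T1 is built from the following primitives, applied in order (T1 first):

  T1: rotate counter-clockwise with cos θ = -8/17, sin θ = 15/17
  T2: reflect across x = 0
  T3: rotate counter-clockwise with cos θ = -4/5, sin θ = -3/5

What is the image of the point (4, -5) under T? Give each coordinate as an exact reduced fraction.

T(p) = (472/85, -271/85)

T1 rotate counter-clockwise with cos θ = -8/17, sin θ = 15/17: (4, -5) → (43/17, 100/17)
T2 reflect across x = 0: (43/17, 100/17) → (-43/17, 100/17)
T3 rotate counter-clockwise with cos θ = -4/5, sin θ = -3/5: (-43/17, 100/17) → (472/85, -271/85)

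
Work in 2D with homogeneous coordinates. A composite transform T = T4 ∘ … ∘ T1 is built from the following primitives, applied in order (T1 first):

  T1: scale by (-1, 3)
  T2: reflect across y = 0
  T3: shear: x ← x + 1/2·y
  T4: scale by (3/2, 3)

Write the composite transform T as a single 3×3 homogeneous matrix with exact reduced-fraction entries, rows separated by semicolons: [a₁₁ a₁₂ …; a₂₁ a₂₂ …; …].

T = [-3/2 -9/4 0; 0 -9 0; 0 0 1]

T1 = [-1 0 0; 0 3 0; 0 0 1]
T2·T1 = [-1 0 0; 0 -3 0; 0 0 1]
T3·…·T1 = [-1 -3/2 0; 0 -3 0; 0 0 1]
T4·…·T1 = [-3/2 -9/4 0; 0 -9 0; 0 0 1]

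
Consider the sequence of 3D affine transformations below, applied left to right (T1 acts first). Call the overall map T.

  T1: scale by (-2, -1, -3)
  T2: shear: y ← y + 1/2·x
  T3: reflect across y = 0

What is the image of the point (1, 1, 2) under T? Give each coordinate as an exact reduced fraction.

T(p) = (-2, 2, -6)

T1 scale by (-2, -1, -3): (1, 1, 2) → (-2, -1, -6)
T2 shear: y ← y + 1/2·x: (-2, -1, -6) → (-2, -2, -6)
T3 reflect across y = 0: (-2, -2, -6) → (-2, 2, -6)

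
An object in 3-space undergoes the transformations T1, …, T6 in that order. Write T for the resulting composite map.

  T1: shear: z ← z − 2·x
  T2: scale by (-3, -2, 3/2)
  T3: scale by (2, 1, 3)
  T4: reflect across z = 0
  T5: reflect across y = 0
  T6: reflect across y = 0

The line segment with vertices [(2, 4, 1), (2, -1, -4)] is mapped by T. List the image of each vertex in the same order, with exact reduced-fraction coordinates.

T1 shear: z ← z − 2·x: (2, 4, 1) → (2, 4, -3); (2, -1, -4) → (2, -1, -8)
T2 scale by (-3, -2, 3/2): (2, 4, -3) → (-6, -8, -9/2); (2, -1, -8) → (-6, 2, -12)
T3 scale by (2, 1, 3): (-6, -8, -9/2) → (-12, -8, -27/2); (-6, 2, -12) → (-12, 2, -36)
T4 reflect across z = 0: (-12, -8, -27/2) → (-12, -8, 27/2); (-12, 2, -36) → (-12, 2, 36)
T5 reflect across y = 0: (-12, -8, 27/2) → (-12, 8, 27/2); (-12, 2, 36) → (-12, -2, 36)
T6 reflect across y = 0: (-12, 8, 27/2) → (-12, -8, 27/2); (-12, -2, 36) → (-12, 2, 36)

image vertices: (-12, -8, 27/2), (-12, 2, 36)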